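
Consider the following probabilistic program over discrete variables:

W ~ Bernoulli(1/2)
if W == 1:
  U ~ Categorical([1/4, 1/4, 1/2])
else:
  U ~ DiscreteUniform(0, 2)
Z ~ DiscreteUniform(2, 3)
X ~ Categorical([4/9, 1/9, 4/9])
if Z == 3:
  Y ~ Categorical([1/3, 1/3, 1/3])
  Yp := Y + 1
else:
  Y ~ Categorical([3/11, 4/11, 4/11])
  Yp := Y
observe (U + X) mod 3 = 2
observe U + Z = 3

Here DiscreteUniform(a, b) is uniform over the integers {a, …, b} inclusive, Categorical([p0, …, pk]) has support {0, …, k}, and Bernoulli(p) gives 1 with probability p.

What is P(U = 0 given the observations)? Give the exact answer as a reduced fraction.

P(U = 0 | obs) = 4/5

Enumerate traces; 12 have nonzero weight after conditioning:
  (W=0, U=0, Z=3, X=2, Y=0) weight 1/81
  (W=0, U=0, Z=3, X=2, Y=1) weight 1/81
  (W=0, U=0, Z=3, X=2, Y=2) weight 1/81
  (W=0, U=1, Z=2, X=1, Y=0) weight 1/396
  (W=0, U=1, Z=2, X=1, Y=1) weight 1/297
  (W=0, U=1, Z=2, X=1, Y=2) weight 1/297
  (W=1, U=0, Z=3, X=2, Y=0) weight 1/108
  (W=1, U=0, Z=3, X=2, Y=1) weight 1/108
  … 4 more
Group by U:
  weight(U=0) = 7/108
  weight(U=1) = 7/432
Total weight = 7/108 + 7/432 = 35/432
P(U=0 | obs) = 7/108 / 35/432 = 4/5
P(U=1 | obs) = 7/432 / 35/432 = 1/5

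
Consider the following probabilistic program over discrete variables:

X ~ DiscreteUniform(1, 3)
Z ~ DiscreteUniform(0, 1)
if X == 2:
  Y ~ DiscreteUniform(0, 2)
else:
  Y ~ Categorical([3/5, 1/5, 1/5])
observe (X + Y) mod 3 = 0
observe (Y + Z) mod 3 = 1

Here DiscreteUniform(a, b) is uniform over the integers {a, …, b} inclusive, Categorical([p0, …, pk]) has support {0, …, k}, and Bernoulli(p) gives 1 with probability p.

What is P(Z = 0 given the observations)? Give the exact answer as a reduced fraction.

P(Z = 0 | obs) = 5/14

Enumerate traces; 2 have nonzero weight after conditioning:
  (X=2, Z=0, Y=1) weight 1/18
  (X=3, Z=1, Y=0) weight 1/10
Group by Z:
  weight(Z=0) = 1/18
  weight(Z=1) = 1/10
Total weight = 1/18 + 1/10 = 7/45
P(Z=0 | obs) = 1/18 / 7/45 = 5/14
P(Z=1 | obs) = 1/10 / 7/45 = 9/14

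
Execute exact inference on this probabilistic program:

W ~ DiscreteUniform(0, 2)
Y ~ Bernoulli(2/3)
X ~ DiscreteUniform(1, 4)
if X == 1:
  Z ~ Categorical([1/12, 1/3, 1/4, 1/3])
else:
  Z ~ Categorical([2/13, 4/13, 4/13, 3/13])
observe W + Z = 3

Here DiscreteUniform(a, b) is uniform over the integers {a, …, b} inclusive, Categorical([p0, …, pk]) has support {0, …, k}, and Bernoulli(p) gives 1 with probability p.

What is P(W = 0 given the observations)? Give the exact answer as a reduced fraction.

P(W = 0 | obs) = 160/539

Enumerate traces; 24 have nonzero weight after conditioning:
  (W=0, Y=0, X=1, Z=3) weight 1/108
  (W=0, Y=0, X=2, Z=3) weight 1/156
  (W=0, Y=0, X=3, Z=3) weight 1/156
  (W=0, Y=0, X=4, Z=3) weight 1/156
  (W=0, Y=1, X=1, Z=3) weight 1/54
  (W=0, Y=1, X=2, Z=3) weight 1/78
  (W=0, Y=1, X=3, Z=3) weight 1/78
  (W=0, Y=1, X=4, Z=3) weight 1/78
  (W=1, Y=0, X=1, Z=2) weight 1/144
  (W=2, Y=0, X=1, Z=1) weight 1/108
  … 14 more
Group by W:
  weight(W=0) = 10/117
  weight(W=1) = 61/624
  weight(W=2) = 49/468
Total weight = 10/117 + 61/624 + 49/468 = 539/1872
P(W=0 | obs) = 10/117 / 539/1872 = 160/539
P(W=1 | obs) = 61/624 / 539/1872 = 183/539
P(W=2 | obs) = 49/468 / 539/1872 = 4/11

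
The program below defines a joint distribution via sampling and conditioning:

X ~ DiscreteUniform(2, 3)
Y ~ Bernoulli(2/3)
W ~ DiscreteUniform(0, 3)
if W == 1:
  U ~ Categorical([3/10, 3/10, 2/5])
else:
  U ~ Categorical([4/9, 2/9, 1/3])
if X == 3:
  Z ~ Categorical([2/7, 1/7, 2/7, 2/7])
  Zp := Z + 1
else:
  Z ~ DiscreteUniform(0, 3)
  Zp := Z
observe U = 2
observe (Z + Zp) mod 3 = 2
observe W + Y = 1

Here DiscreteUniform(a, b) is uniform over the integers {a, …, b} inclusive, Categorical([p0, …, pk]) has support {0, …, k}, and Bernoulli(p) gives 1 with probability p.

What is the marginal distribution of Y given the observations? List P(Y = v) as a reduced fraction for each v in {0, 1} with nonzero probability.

Enumerate traces; 4 have nonzero weight after conditioning:
  (X=2, Y=0, W=1, U=2, Z=1) weight 1/240
  (X=2, Y=1, W=0, U=2, Z=1) weight 1/144
  (X=3, Y=0, W=1, U=2, Z=2) weight 1/210
  (X=3, Y=1, W=0, U=2, Z=2) weight 1/126
Group by Y:
  weight(Y=0) = 1/112
  weight(Y=1) = 5/336
Total weight = 1/112 + 5/336 = 1/42
P(Y=0 | obs) = 1/112 / 1/42 = 3/8
P(Y=1 | obs) = 5/336 / 1/42 = 5/8

P(Y=0) = 3/8, P(Y=1) = 5/8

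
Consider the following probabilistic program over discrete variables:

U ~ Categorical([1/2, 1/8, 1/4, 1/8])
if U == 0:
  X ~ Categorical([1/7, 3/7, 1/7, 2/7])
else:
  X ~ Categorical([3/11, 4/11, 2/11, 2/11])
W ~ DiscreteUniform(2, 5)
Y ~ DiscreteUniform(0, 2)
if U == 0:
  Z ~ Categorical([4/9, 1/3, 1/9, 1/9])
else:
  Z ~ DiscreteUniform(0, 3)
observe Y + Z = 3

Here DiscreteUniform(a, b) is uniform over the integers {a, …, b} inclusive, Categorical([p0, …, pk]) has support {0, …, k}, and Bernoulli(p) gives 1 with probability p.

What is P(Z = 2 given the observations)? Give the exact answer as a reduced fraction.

P(Z = 2 | obs) = 13/47

Enumerate traces; 192 have nonzero weight after conditioning:
  (U=0, X=0, W=2, Y=0, Z=3) weight 1/1512
  (U=0, X=0, W=2, Y=1, Z=2) weight 1/1512
  (U=0, X=0, W=2, Y=2, Z=1) weight 1/504
  (U=0, X=0, W=3, Y=0, Z=3) weight 1/1512
  (U=0, X=0, W=3, Y=1, Z=2) weight 1/1512
  (U=0, X=0, W=3, Y=2, Z=1) weight 1/504
  (U=0, X=0, W=4, Y=0, Z=3) weight 1/1512
  (U=0, X=0, W=4, Y=1, Z=2) weight 1/1512
  … 184 more
Group by Z:
  weight(Z=1) = 7/72
  weight(Z=2) = 13/216
  weight(Z=3) = 13/216
Total weight = 7/72 + 13/216 + 13/216 = 47/216
P(Z=1 | obs) = 7/72 / 47/216 = 21/47
P(Z=2 | obs) = 13/216 / 47/216 = 13/47
P(Z=3 | obs) = 13/216 / 47/216 = 13/47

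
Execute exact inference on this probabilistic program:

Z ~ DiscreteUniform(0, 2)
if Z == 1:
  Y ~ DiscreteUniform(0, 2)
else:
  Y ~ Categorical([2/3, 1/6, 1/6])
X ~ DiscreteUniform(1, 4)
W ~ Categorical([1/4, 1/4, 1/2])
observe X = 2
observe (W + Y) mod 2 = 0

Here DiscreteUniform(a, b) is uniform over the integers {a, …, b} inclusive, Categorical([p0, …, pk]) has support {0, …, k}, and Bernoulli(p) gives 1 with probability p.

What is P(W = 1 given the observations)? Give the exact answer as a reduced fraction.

P(W = 1 | obs) = 2/23

Enumerate traces; 15 have nonzero weight after conditioning:
  (Z=0, Y=0, X=2, W=0) weight 1/72
  (Z=0, Y=0, X=2, W=2) weight 1/36
  (Z=0, Y=1, X=2, W=1) weight 1/288
  (Z=0, Y=2, X=2, W=0) weight 1/288
  (Z=0, Y=2, X=2, W=2) weight 1/144
  (Z=1, Y=0, X=2, W=0) weight 1/144
  (Z=1, Y=0, X=2, W=2) weight 1/72
  (Z=1, Y=1, X=2, W=1) weight 1/144
  … 7 more
Group by W:
  weight(W=0) = 7/144
  weight(W=1) = 1/72
  weight(W=2) = 7/72
Total weight = 7/144 + 1/72 + 7/72 = 23/144
P(W=0 | obs) = 7/144 / 23/144 = 7/23
P(W=1 | obs) = 1/72 / 23/144 = 2/23
P(W=2 | obs) = 7/72 / 23/144 = 14/23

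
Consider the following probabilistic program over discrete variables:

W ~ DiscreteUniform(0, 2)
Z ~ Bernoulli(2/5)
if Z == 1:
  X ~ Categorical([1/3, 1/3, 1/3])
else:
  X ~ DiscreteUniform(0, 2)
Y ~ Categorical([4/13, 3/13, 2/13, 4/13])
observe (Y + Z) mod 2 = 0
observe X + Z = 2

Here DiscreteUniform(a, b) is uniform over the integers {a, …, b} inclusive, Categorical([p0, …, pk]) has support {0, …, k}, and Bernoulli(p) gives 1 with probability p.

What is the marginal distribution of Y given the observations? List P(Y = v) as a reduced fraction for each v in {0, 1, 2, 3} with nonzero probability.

P(Y=0) = 3/8, P(Y=1) = 3/16, P(Y=2) = 3/16, P(Y=3) = 1/4

Enumerate traces; 12 have nonzero weight after conditioning:
  (W=0, Z=0, X=2, Y=0) weight 4/195
  (W=0, Z=0, X=2, Y=2) weight 2/195
  (W=0, Z=1, X=1, Y=1) weight 2/195
  (W=0, Z=1, X=1, Y=3) weight 8/585
  (W=1, Z=0, X=2, Y=0) weight 4/195
  (W=1, Z=0, X=2, Y=2) weight 2/195
  (W=1, Z=1, X=1, Y=1) weight 2/195
  (W=1, Z=1, X=1, Y=3) weight 8/585
  … 4 more
Group by Y:
  weight(Y=0) = 4/65
  weight(Y=1) = 2/65
  weight(Y=2) = 2/65
  weight(Y=3) = 8/195
Total weight = 4/65 + 2/65 + 2/65 + 8/195 = 32/195
P(Y=0 | obs) = 4/65 / 32/195 = 3/8
P(Y=1 | obs) = 2/65 / 32/195 = 3/16
P(Y=2 | obs) = 2/65 / 32/195 = 3/16
P(Y=3 | obs) = 8/195 / 32/195 = 1/4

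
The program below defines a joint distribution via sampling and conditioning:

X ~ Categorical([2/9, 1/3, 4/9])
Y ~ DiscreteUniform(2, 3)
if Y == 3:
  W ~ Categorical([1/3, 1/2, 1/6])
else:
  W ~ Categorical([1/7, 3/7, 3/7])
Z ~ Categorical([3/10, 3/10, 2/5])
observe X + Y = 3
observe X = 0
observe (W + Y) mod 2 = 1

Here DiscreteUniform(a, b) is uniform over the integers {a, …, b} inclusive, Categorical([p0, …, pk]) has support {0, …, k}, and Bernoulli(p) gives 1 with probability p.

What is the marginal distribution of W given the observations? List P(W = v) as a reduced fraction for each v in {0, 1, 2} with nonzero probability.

Enumerate traces; 6 have nonzero weight after conditioning:
  (X=0, Y=3, W=0, Z=0) weight 1/90
  (X=0, Y=3, W=0, Z=1) weight 1/90
  (X=0, Y=3, W=0, Z=2) weight 2/135
  (X=0, Y=3, W=2, Z=0) weight 1/180
  (X=0, Y=3, W=2, Z=1) weight 1/180
  (X=0, Y=3, W=2, Z=2) weight 1/135
Group by W:
  weight(W=0) = 1/27
  weight(W=2) = 1/54
Total weight = 1/27 + 1/54 = 1/18
P(W=0 | obs) = 1/27 / 1/18 = 2/3
P(W=2 | obs) = 1/54 / 1/18 = 1/3

P(W=0) = 2/3, P(W=2) = 1/3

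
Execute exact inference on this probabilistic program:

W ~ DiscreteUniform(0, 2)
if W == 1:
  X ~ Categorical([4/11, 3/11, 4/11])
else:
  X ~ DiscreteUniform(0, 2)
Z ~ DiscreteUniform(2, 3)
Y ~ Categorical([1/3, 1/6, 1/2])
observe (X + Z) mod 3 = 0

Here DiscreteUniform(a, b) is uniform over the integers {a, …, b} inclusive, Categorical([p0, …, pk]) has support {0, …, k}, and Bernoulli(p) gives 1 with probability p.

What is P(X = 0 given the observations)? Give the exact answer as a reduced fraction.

P(X = 0 | obs) = 34/65

Enumerate traces; 18 have nonzero weight after conditioning:
  (W=0, X=0, Z=3, Y=0) weight 1/54
  (W=0, X=0, Z=3, Y=1) weight 1/108
  (W=0, X=0, Z=3, Y=2) weight 1/36
  (W=0, X=1, Z=2, Y=0) weight 1/54
  (W=0, X=1, Z=2, Y=1) weight 1/108
  (W=0, X=1, Z=2, Y=2) weight 1/36
  (W=1, X=0, Z=3, Y=0) weight 2/99
  (W=1, X=0, Z=3, Y=1) weight 1/99
  … 10 more
Group by X:
  weight(X=0) = 17/99
  weight(X=1) = 31/198
Total weight = 17/99 + 31/198 = 65/198
P(X=0 | obs) = 17/99 / 65/198 = 34/65
P(X=1 | obs) = 31/198 / 65/198 = 31/65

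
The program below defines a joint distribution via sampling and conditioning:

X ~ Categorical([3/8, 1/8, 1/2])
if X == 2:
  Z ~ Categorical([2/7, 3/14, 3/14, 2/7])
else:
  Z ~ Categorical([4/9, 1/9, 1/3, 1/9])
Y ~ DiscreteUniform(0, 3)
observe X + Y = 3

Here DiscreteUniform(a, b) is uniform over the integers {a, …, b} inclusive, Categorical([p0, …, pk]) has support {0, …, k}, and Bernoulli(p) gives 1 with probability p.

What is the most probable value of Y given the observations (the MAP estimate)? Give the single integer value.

Enumerate traces; 12 have nonzero weight after conditioning:
  (X=0, Z=0, Y=3) weight 1/24
  (X=0, Z=1, Y=3) weight 1/96
  (X=0, Z=2, Y=3) weight 1/32
  (X=0, Z=3, Y=3) weight 1/96
  (X=1, Z=0, Y=2) weight 1/72
  (X=1, Z=1, Y=2) weight 1/288
  (X=1, Z=2, Y=2) weight 1/96
  (X=1, Z=3, Y=2) weight 1/288
  (X=2, Z=0, Y=1) weight 1/28
  … 3 more
Group by Y:
  weight(Y=1) = 1/8
  weight(Y=2) = 1/32
  weight(Y=3) = 3/32
Total weight = 1/8 + 1/32 + 3/32 = 1/4
P(Y=1 | obs) = 1/8 / 1/4 = 1/2
P(Y=2 | obs) = 1/32 / 1/4 = 1/8
P(Y=3 | obs) = 3/32 / 1/4 = 3/8
argmax = 1

argmax_v P(Y = v | obs) = 1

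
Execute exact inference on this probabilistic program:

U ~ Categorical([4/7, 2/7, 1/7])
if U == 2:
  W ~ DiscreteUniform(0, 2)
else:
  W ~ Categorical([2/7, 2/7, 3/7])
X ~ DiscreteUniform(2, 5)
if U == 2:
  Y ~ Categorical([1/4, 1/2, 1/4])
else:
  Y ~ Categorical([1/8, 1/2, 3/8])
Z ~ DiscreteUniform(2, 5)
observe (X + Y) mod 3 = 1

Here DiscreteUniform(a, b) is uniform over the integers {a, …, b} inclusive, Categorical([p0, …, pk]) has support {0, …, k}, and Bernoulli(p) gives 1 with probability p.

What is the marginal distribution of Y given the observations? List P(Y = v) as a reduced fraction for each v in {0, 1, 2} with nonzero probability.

P(Y=0) = 2/19, P(Y=1) = 7/19, P(Y=2) = 10/19

Enumerate traces; 144 have nonzero weight after conditioning:
  (U=0, W=0, X=2, Y=2, Z=2) weight 3/784
  (U=0, W=0, X=2, Y=2, Z=3) weight 3/784
  (U=0, W=0, X=2, Y=2, Z=4) weight 3/784
  (U=0, W=0, X=2, Y=2, Z=5) weight 3/784
  (U=0, W=0, X=3, Y=1, Z=2) weight 1/196
  (U=0, W=0, X=3, Y=1, Z=3) weight 1/196
  (U=0, W=0, X=3, Y=1, Z=4) weight 1/196
  (U=0, W=0, X=3, Y=1, Z=5) weight 1/196
  (U=0, W=0, X=4, Y=0, Z=2) weight 1/784
  … 135 more
Group by Y:
  weight(Y=0) = 1/28
  weight(Y=1) = 1/8
  weight(Y=2) = 5/28
Total weight = 1/28 + 1/8 + 5/28 = 19/56
P(Y=0 | obs) = 1/28 / 19/56 = 2/19
P(Y=1 | obs) = 1/8 / 19/56 = 7/19
P(Y=2 | obs) = 5/28 / 19/56 = 10/19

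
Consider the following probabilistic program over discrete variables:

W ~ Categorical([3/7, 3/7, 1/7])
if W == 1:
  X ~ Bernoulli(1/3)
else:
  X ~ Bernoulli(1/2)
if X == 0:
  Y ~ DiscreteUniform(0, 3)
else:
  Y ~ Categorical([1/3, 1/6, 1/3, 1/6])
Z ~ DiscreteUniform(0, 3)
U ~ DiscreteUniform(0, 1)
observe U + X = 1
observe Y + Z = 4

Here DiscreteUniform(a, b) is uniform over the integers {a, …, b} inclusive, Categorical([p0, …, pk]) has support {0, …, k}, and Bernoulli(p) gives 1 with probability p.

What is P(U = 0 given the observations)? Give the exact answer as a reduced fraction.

Enumerate traces; 18 have nonzero weight after conditioning:
  (W=0, X=0, Y=1, Z=3, U=1) weight 3/448
  (W=0, X=0, Y=2, Z=2, U=1) weight 3/448
  (W=0, X=0, Y=3, Z=1, U=1) weight 3/448
  (W=0, X=1, Y=1, Z=3, U=0) weight 1/224
  (W=0, X=1, Y=2, Z=2, U=0) weight 1/112
  (W=0, X=1, Y=3, Z=1, U=0) weight 1/224
  (W=1, X=0, Y=1, Z=3, U=1) weight 1/112
  (W=1, X=0, Y=2, Z=2, U=1) weight 1/112
  … 10 more
Group by U:
  weight(U=0) = 1/28
  weight(U=1) = 3/56
Total weight = 1/28 + 3/56 = 5/56
P(U=0 | obs) = 1/28 / 5/56 = 2/5
P(U=1 | obs) = 3/56 / 5/56 = 3/5

P(U = 0 | obs) = 2/5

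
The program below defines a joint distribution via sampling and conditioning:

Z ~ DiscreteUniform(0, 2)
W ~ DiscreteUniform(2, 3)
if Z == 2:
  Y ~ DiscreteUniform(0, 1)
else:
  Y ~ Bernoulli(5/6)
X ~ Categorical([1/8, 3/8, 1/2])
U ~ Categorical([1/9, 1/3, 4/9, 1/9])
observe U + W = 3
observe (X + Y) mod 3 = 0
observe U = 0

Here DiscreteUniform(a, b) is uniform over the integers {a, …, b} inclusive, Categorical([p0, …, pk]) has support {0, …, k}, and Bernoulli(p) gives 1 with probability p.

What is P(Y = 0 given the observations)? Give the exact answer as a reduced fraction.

P(Y = 0 | obs) = 5/57

Enumerate traces; 6 have nonzero weight after conditioning:
  (Z=0, W=3, Y=0, X=0, U=0) weight 1/2592
  (Z=0, W=3, Y=1, X=2, U=0) weight 5/648
  (Z=1, W=3, Y=0, X=0, U=0) weight 1/2592
  (Z=1, W=3, Y=1, X=2, U=0) weight 5/648
  (Z=2, W=3, Y=0, X=0, U=0) weight 1/864
  (Z=2, W=3, Y=1, X=2, U=0) weight 1/216
Group by Y:
  weight(Y=0) = 5/2592
  weight(Y=1) = 13/648
Total weight = 5/2592 + 13/648 = 19/864
P(Y=0 | obs) = 5/2592 / 19/864 = 5/57
P(Y=1 | obs) = 13/648 / 19/864 = 52/57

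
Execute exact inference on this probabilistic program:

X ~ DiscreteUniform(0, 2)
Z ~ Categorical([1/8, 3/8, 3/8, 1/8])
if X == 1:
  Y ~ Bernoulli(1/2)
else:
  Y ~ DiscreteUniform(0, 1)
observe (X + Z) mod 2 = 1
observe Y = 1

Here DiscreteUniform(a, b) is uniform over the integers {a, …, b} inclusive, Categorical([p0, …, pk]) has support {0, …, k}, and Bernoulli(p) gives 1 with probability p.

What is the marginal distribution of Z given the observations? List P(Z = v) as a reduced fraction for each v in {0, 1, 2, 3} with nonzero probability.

P(Z=0) = 1/12, P(Z=1) = 1/2, P(Z=2) = 1/4, P(Z=3) = 1/6

Enumerate traces; 6 have nonzero weight after conditioning:
  (X=0, Z=1, Y=1) weight 1/16
  (X=0, Z=3, Y=1) weight 1/48
  (X=1, Z=0, Y=1) weight 1/48
  (X=1, Z=2, Y=1) weight 1/16
  (X=2, Z=1, Y=1) weight 1/16
  (X=2, Z=3, Y=1) weight 1/48
Group by Z:
  weight(Z=0) = 1/48
  weight(Z=1) = 1/8
  weight(Z=2) = 1/16
  weight(Z=3) = 1/24
Total weight = 1/48 + 1/8 + 1/16 + 1/24 = 1/4
P(Z=0 | obs) = 1/48 / 1/4 = 1/12
P(Z=1 | obs) = 1/8 / 1/4 = 1/2
P(Z=2 | obs) = 1/16 / 1/4 = 1/4
P(Z=3 | obs) = 1/24 / 1/4 = 1/6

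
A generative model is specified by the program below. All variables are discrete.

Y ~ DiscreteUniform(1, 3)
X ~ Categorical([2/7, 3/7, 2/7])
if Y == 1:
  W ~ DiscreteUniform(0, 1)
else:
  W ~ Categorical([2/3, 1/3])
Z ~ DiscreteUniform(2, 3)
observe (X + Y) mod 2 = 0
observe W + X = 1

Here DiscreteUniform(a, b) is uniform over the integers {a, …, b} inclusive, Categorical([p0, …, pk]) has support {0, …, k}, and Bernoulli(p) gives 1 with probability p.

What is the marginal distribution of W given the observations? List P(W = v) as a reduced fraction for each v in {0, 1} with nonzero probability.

Enumerate traces; 6 have nonzero weight after conditioning:
  (Y=1, X=1, W=0, Z=2) weight 1/28
  (Y=1, X=1, W=0, Z=3) weight 1/28
  (Y=2, X=0, W=1, Z=2) weight 1/63
  (Y=2, X=0, W=1, Z=3) weight 1/63
  (Y=3, X=1, W=0, Z=2) weight 1/21
  (Y=3, X=1, W=0, Z=3) weight 1/21
Group by W:
  weight(W=0) = 1/6
  weight(W=1) = 2/63
Total weight = 1/6 + 2/63 = 25/126
P(W=0 | obs) = 1/6 / 25/126 = 21/25
P(W=1 | obs) = 2/63 / 25/126 = 4/25

P(W=0) = 21/25, P(W=1) = 4/25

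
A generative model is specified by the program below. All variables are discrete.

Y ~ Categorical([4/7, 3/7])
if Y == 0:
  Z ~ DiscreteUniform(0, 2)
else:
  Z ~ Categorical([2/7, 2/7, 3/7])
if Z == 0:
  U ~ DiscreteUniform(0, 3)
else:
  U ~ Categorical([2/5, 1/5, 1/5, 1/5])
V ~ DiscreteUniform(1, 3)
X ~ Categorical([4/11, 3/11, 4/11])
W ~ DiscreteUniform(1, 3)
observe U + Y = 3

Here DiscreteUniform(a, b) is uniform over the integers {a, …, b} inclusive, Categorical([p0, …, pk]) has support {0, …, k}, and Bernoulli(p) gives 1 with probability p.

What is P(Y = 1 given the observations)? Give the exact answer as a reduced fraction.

P(Y = 1 | obs) = 135/317

Enumerate traces; 162 have nonzero weight after conditioning:
  (Y=0, Z=0, U=3, V=1, X=0, W=1) weight 4/2079
  (Y=0, Z=0, U=3, V=1, X=0, W=2) weight 4/2079
  (Y=0, Z=0, U=3, V=1, X=0, W=3) weight 4/2079
  (Y=0, Z=0, U=3, V=1, X=1, W=1) weight 1/693
  (Y=0, Z=0, U=3, V=1, X=1, W=2) weight 1/693
  (Y=0, Z=0, U=3, V=1, X=1, W=3) weight 1/693
  (Y=0, Z=0, U=3, V=1, X=2, W=1) weight 4/2079
  (Y=0, Z=0, U=3, V=1, X=2, W=2) weight 4/2079
  (Y=1, Z=0, U=2, V=1, X=0, W=1) weight 2/1617
  … 153 more
Group by Y:
  weight(Y=0) = 13/105
  weight(Y=1) = 9/98
Total weight = 13/105 + 9/98 = 317/1470
P(Y=0 | obs) = 13/105 / 317/1470 = 182/317
P(Y=1 | obs) = 9/98 / 317/1470 = 135/317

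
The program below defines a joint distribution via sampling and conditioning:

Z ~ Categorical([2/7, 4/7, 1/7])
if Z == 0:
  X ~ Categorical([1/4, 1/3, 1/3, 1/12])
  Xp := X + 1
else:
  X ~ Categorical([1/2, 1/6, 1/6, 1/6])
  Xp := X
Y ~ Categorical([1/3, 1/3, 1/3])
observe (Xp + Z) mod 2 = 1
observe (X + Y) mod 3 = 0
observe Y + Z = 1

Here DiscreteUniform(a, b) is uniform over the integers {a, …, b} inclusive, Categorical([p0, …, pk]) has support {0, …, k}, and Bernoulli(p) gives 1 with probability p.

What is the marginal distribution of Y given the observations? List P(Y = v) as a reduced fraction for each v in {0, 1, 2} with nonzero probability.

P(Y=0) = 3/4, P(Y=1) = 1/4

Enumerate traces; 2 have nonzero weight after conditioning:
  (Z=0, X=2, Y=1) weight 2/63
  (Z=1, X=0, Y=0) weight 2/21
Group by Y:
  weight(Y=0) = 2/21
  weight(Y=1) = 2/63
Total weight = 2/21 + 2/63 = 8/63
P(Y=0 | obs) = 2/21 / 8/63 = 3/4
P(Y=1 | obs) = 2/63 / 8/63 = 1/4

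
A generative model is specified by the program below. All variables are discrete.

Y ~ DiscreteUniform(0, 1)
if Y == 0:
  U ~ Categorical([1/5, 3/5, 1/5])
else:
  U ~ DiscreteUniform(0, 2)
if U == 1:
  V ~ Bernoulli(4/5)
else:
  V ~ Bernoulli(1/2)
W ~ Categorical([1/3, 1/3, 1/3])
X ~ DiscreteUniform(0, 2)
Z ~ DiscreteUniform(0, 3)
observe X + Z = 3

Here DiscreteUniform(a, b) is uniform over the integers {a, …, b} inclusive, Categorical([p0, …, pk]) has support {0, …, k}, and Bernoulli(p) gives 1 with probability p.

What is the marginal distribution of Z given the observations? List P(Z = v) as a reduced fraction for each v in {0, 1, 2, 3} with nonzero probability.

P(Z=1) = 1/3, P(Z=2) = 1/3, P(Z=3) = 1/3

Enumerate traces; 108 have nonzero weight after conditioning:
  (Y=0, U=0, V=0, W=0, X=0, Z=3) weight 1/720
  (Y=0, U=0, V=0, W=0, X=1, Z=2) weight 1/720
  (Y=0, U=0, V=0, W=0, X=2, Z=1) weight 1/720
  (Y=0, U=0, V=0, W=1, X=0, Z=3) weight 1/720
  (Y=0, U=0, V=0, W=1, X=1, Z=2) weight 1/720
  (Y=0, U=0, V=0, W=1, X=2, Z=1) weight 1/720
  (Y=0, U=0, V=0, W=2, X=0, Z=3) weight 1/720
  (Y=0, U=0, V=0, W=2, X=1, Z=2) weight 1/720
  … 100 more
Group by Z:
  weight(Z=1) = 1/12
  weight(Z=2) = 1/12
  weight(Z=3) = 1/12
Total weight = 1/12 + 1/12 + 1/12 = 1/4
P(Z=1 | obs) = 1/12 / 1/4 = 1/3
P(Z=2 | obs) = 1/12 / 1/4 = 1/3
P(Z=3 | obs) = 1/12 / 1/4 = 1/3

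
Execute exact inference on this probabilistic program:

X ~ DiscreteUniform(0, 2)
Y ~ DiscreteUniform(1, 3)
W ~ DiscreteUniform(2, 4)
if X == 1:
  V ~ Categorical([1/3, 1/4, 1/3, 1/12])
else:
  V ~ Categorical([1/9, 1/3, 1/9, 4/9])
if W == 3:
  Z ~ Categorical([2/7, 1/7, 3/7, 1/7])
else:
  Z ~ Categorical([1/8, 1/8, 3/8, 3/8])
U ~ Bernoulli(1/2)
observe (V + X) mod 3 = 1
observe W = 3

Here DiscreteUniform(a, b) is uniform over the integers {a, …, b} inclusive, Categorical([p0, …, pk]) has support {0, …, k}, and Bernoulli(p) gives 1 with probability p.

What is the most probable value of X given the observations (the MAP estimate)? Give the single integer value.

Enumerate traces; 96 have nonzero weight after conditioning:
  (X=0, Y=1, W=3, V=1, Z=0, U=0) weight 1/567
  (X=0, Y=1, W=3, V=1, Z=0, U=1) weight 1/567
  (X=0, Y=1, W=3, V=1, Z=1, U=0) weight 1/1134
  (X=0, Y=1, W=3, V=1, Z=1, U=1) weight 1/1134
  (X=0, Y=1, W=3, V=1, Z=2, U=0) weight 1/378
  (X=0, Y=1, W=3, V=1, Z=2, U=1) weight 1/378
  (X=0, Y=1, W=3, V=1, Z=3, U=0) weight 1/1134
  (X=0, Y=1, W=3, V=1, Z=3, U=1) weight 1/1134
  (X=1, Y=1, W=3, V=0, Z=0, U=0) weight 1/567
  (X=2, Y=1, W=3, V=2, Z=0, U=0) weight 1/1701
  … 86 more
Group by X:
  weight(X=0) = 1/27
  weight(X=1) = 5/108
  weight(X=2) = 1/81
Total weight = 1/27 + 5/108 + 1/81 = 31/324
P(X=0 | obs) = 1/27 / 31/324 = 12/31
P(X=1 | obs) = 5/108 / 31/324 = 15/31
P(X=2 | obs) = 1/81 / 31/324 = 4/31
argmax = 1

argmax_v P(X = v | obs) = 1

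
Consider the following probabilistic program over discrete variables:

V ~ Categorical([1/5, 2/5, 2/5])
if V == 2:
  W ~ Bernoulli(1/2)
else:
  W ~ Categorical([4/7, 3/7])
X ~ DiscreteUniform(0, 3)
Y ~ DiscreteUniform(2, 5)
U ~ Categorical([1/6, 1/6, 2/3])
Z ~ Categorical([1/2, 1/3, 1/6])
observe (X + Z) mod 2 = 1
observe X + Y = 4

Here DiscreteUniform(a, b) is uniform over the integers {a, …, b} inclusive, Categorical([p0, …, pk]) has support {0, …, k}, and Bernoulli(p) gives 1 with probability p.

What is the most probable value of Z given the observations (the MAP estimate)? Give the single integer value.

argmax_v P(Z = v | obs) = 1

Enumerate traces; 72 have nonzero weight after conditioning:
  (V=0, W=0, X=0, Y=4, U=0, Z=1) weight 1/2520
  (V=0, W=0, X=0, Y=4, U=1, Z=1) weight 1/2520
  (V=0, W=0, X=0, Y=4, U=2, Z=1) weight 1/630
  (V=0, W=0, X=1, Y=3, U=0, Z=0) weight 1/1680
  (V=0, W=0, X=1, Y=3, U=0, Z=2) weight 1/5040
  (V=0, W=0, X=1, Y=3, U=1, Z=0) weight 1/1680
  (V=0, W=0, X=1, Y=3, U=1, Z=2) weight 1/5040
  (V=0, W=0, X=1, Y=3, U=2, Z=0) weight 1/420
  … 64 more
Group by Z:
  weight(Z=0) = 1/32
  weight(Z=1) = 1/24
  weight(Z=2) = 1/96
Total weight = 1/32 + 1/24 + 1/96 = 1/12
P(Z=0 | obs) = 1/32 / 1/12 = 3/8
P(Z=1 | obs) = 1/24 / 1/12 = 1/2
P(Z=2 | obs) = 1/96 / 1/12 = 1/8
argmax = 1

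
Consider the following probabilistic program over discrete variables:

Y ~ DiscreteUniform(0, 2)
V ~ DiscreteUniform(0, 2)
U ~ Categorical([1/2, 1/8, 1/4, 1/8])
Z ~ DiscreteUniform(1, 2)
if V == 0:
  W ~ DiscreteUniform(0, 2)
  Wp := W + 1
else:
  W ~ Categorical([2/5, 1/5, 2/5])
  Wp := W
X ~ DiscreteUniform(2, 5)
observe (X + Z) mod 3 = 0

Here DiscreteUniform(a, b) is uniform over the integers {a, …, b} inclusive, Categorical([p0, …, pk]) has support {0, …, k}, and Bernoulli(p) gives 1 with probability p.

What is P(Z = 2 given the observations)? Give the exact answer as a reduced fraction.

Enumerate traces; 324 have nonzero weight after conditioning:
  (Y=0, V=0, U=0, Z=1, W=0, X=2) weight 1/432
  (Y=0, V=0, U=0, Z=1, W=0, X=5) weight 1/432
  (Y=0, V=0, U=0, Z=1, W=1, X=2) weight 1/432
  (Y=0, V=0, U=0, Z=1, W=1, X=5) weight 1/432
  (Y=0, V=0, U=0, Z=1, W=2, X=2) weight 1/432
  (Y=0, V=0, U=0, Z=1, W=2, X=5) weight 1/432
  (Y=0, V=0, U=0, Z=2, W=0, X=4) weight 1/432
  (Y=0, V=0, U=0, Z=2, W=1, X=4) weight 1/432
  … 316 more
Group by Z:
  weight(Z=1) = 1/4
  weight(Z=2) = 1/8
Total weight = 1/4 + 1/8 = 3/8
P(Z=1 | obs) = 1/4 / 3/8 = 2/3
P(Z=2 | obs) = 1/8 / 3/8 = 1/3

P(Z = 2 | obs) = 1/3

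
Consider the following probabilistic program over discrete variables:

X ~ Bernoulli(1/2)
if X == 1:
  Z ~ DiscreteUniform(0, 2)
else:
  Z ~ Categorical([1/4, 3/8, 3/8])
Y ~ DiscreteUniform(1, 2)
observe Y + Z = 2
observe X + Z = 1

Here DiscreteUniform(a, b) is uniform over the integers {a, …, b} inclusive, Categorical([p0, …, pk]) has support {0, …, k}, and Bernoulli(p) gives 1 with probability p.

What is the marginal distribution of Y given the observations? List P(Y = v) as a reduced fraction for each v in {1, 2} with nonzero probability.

Enumerate traces; 2 have nonzero weight after conditioning:
  (X=0, Z=1, Y=1) weight 3/32
  (X=1, Z=0, Y=2) weight 1/12
Group by Y:
  weight(Y=1) = 3/32
  weight(Y=2) = 1/12
Total weight = 3/32 + 1/12 = 17/96
P(Y=1 | obs) = 3/32 / 17/96 = 9/17
P(Y=2 | obs) = 1/12 / 17/96 = 8/17

P(Y=1) = 9/17, P(Y=2) = 8/17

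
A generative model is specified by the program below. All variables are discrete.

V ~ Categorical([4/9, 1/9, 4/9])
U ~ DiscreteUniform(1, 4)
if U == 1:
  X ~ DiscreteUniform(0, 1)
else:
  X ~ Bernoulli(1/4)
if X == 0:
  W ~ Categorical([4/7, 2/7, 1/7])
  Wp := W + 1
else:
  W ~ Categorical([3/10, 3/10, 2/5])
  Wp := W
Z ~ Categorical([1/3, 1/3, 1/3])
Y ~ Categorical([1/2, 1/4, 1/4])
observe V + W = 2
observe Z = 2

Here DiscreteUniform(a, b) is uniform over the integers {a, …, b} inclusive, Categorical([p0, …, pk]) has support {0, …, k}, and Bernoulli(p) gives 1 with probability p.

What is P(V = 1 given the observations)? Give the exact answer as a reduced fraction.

P(V = 1 | obs) = 65/701

Enumerate traces; 72 have nonzero weight after conditioning:
  (V=0, U=1, X=0, W=2, Z=2, Y=0) weight 1/756
  (V=0, U=1, X=0, W=2, Z=2, Y=1) weight 1/1512
  (V=0, U=1, X=0, W=2, Z=2, Y=2) weight 1/1512
  (V=0, U=1, X=1, W=2, Z=2, Y=0) weight 1/270
  (V=0, U=1, X=1, W=2, Z=2, Y=1) weight 1/540
  (V=0, U=1, X=1, W=2, Z=2, Y=2) weight 1/540
  (V=0, U=2, X=0, W=2, Z=2, Y=0) weight 1/504
  (V=0, U=2, X=0, W=2, Z=2, Y=1) weight 1/1008
  (V=1, U=1, X=0, W=1, Z=2, Y=0) weight 1/1512
  (V=2, U=1, X=0, W=0, Z=2, Y=0) weight 1/189
  … 62 more
Group by V:
  weight(V=0) = 25/756
  weight(V=1) = 65/6048
  weight(V=2) = 109/1512
Total weight = 25/756 + 65/6048 + 109/1512 = 701/6048
P(V=0 | obs) = 25/756 / 701/6048 = 200/701
P(V=1 | obs) = 65/6048 / 701/6048 = 65/701
P(V=2 | obs) = 109/1512 / 701/6048 = 436/701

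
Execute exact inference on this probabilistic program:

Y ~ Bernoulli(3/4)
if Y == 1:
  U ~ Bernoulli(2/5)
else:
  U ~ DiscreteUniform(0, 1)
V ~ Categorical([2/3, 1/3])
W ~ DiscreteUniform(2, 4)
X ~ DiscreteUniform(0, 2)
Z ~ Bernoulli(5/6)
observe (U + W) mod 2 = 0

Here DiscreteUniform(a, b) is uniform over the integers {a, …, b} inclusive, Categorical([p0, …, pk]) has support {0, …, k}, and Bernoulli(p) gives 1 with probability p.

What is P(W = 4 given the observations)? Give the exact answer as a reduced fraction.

P(W = 4 | obs) = 23/63

Enumerate traces; 72 have nonzero weight after conditioning:
  (Y=0, U=0, V=0, W=2, X=0, Z=0) weight 1/648
  (Y=0, U=0, V=0, W=2, X=0, Z=1) weight 5/648
  (Y=0, U=0, V=0, W=2, X=1, Z=0) weight 1/648
  (Y=0, U=0, V=0, W=2, X=1, Z=1) weight 5/648
  (Y=0, U=0, V=0, W=2, X=2, Z=0) weight 1/648
  (Y=0, U=0, V=0, W=2, X=2, Z=1) weight 5/648
  (Y=0, U=0, V=0, W=4, X=0, Z=0) weight 1/648
  (Y=0, U=0, V=0, W=4, X=0, Z=1) weight 5/648
  (Y=0, U=1, V=0, W=3, X=0, Z=0) weight 1/648
  … 63 more
Group by W:
  weight(W=2) = 23/120
  weight(W=3) = 17/120
  weight(W=4) = 23/120
Total weight = 23/120 + 17/120 + 23/120 = 21/40
P(W=2 | obs) = 23/120 / 21/40 = 23/63
P(W=3 | obs) = 17/120 / 21/40 = 17/63
P(W=4 | obs) = 23/120 / 21/40 = 23/63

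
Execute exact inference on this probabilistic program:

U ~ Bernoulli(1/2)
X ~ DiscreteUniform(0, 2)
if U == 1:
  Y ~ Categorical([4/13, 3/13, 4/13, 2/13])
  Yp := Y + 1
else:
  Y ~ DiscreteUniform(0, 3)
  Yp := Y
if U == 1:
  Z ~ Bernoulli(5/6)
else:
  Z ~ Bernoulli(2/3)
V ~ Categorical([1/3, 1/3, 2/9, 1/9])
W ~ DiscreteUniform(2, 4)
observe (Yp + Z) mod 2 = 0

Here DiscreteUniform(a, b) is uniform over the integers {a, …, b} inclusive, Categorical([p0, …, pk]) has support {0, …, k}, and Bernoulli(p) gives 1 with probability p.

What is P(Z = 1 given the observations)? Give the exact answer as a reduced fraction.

P(Z = 1 | obs) = 11/14

Enumerate traces; 288 have nonzero weight after conditioning:
  (U=0, X=0, Y=0, Z=0, V=0, W=2) weight 1/648
  (U=0, X=0, Y=0, Z=0, V=0, W=3) weight 1/648
  (U=0, X=0, Y=0, Z=0, V=0, W=4) weight 1/648
  (U=0, X=0, Y=0, Z=0, V=1, W=2) weight 1/648
  (U=0, X=0, Y=0, Z=0, V=1, W=3) weight 1/648
  (U=0, X=0, Y=0, Z=0, V=1, W=4) weight 1/648
  (U=0, X=0, Y=0, Z=0, V=2, W=2) weight 1/972
  (U=0, X=0, Y=0, Z=0, V=2, W=3) weight 1/972
  (U=0, X=0, Y=1, Z=1, V=0, W=2) weight 1/324
  … 279 more
Group by Z:
  weight(Z=0) = 3/26
  weight(Z=1) = 11/26
Total weight = 3/26 + 11/26 = 7/13
P(Z=0 | obs) = 3/26 / 7/13 = 3/14
P(Z=1 | obs) = 11/26 / 7/13 = 11/14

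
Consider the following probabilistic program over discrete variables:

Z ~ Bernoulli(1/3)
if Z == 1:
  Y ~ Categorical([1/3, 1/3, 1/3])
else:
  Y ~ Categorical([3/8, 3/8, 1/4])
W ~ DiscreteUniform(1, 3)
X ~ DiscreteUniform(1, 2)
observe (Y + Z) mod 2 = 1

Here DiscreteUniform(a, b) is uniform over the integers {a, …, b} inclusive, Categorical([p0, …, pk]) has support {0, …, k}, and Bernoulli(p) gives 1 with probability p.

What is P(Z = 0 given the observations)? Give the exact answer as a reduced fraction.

Enumerate traces; 18 have nonzero weight after conditioning:
  (Z=0, Y=1, W=1, X=1) weight 1/24
  (Z=0, Y=1, W=1, X=2) weight 1/24
  (Z=0, Y=1, W=2, X=1) weight 1/24
  (Z=0, Y=1, W=2, X=2) weight 1/24
  (Z=0, Y=1, W=3, X=1) weight 1/24
  (Z=0, Y=1, W=3, X=2) weight 1/24
  (Z=1, Y=0, W=1, X=1) weight 1/54
  (Z=1, Y=0, W=1, X=2) weight 1/54
  … 10 more
Group by Z:
  weight(Z=0) = 1/4
  weight(Z=1) = 2/9
Total weight = 1/4 + 2/9 = 17/36
P(Z=0 | obs) = 1/4 / 17/36 = 9/17
P(Z=1 | obs) = 2/9 / 17/36 = 8/17

P(Z = 0 | obs) = 9/17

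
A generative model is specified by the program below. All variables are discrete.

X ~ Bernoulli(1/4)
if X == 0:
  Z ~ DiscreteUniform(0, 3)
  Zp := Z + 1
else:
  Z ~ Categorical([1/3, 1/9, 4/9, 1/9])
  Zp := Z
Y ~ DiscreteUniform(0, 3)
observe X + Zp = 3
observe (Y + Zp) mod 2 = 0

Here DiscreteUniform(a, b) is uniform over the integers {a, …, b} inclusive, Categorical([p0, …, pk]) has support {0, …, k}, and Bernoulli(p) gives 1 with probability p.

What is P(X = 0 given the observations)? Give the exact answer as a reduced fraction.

Enumerate traces; 4 have nonzero weight after conditioning:
  (X=0, Z=2, Y=1) weight 3/64
  (X=0, Z=2, Y=3) weight 3/64
  (X=1, Z=2, Y=0) weight 1/36
  (X=1, Z=2, Y=2) weight 1/36
Group by X:
  weight(X=0) = 3/32
  weight(X=1) = 1/18
Total weight = 3/32 + 1/18 = 43/288
P(X=0 | obs) = 3/32 / 43/288 = 27/43
P(X=1 | obs) = 1/18 / 43/288 = 16/43

P(X = 0 | obs) = 27/43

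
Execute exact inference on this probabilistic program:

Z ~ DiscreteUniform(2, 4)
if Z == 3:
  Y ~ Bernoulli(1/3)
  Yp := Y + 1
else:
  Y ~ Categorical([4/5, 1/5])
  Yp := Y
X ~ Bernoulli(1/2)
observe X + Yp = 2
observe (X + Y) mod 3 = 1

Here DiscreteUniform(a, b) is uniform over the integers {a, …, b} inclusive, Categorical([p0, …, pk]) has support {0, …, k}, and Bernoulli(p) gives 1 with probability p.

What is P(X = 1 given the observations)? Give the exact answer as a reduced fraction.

Enumerate traces; 2 have nonzero weight after conditioning:
  (Z=3, Y=0, X=1) weight 1/9
  (Z=3, Y=1, X=0) weight 1/18
Group by X:
  weight(X=0) = 1/18
  weight(X=1) = 1/9
Total weight = 1/18 + 1/9 = 1/6
P(X=0 | obs) = 1/18 / 1/6 = 1/3
P(X=1 | obs) = 1/9 / 1/6 = 2/3

P(X = 1 | obs) = 2/3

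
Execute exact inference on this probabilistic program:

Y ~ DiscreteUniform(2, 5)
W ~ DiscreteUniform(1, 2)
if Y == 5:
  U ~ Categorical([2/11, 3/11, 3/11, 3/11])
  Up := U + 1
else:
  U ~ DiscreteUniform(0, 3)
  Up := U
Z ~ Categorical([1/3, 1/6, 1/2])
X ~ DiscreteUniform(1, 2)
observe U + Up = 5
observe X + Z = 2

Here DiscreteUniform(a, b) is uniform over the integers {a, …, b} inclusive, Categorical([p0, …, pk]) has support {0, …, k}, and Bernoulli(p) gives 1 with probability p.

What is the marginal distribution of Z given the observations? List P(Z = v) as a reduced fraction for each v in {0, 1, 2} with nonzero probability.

P(Z=0) = 2/3, P(Z=1) = 1/3

Enumerate traces; 4 have nonzero weight after conditioning:
  (Y=5, W=1, U=2, Z=0, X=2) weight 1/176
  (Y=5, W=1, U=2, Z=1, X=1) weight 1/352
  (Y=5, W=2, U=2, Z=0, X=2) weight 1/176
  (Y=5, W=2, U=2, Z=1, X=1) weight 1/352
Group by Z:
  weight(Z=0) = 1/88
  weight(Z=1) = 1/176
Total weight = 1/88 + 1/176 = 3/176
P(Z=0 | obs) = 1/88 / 3/176 = 2/3
P(Z=1 | obs) = 1/176 / 3/176 = 1/3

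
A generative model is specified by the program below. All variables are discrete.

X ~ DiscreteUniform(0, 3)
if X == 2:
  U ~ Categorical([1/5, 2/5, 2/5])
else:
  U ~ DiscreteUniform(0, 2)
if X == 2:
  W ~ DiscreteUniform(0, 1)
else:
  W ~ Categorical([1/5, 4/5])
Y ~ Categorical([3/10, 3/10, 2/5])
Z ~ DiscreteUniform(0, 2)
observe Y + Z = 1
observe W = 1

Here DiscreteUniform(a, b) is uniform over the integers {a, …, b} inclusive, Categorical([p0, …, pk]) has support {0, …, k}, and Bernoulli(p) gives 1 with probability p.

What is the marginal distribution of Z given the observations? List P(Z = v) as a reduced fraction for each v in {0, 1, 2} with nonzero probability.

P(Z=0) = 1/2, P(Z=1) = 1/2

Enumerate traces; 24 have nonzero weight after conditioning:
  (X=0, U=0, W=1, Y=0, Z=1) weight 1/150
  (X=0, U=0, W=1, Y=1, Z=0) weight 1/150
  (X=0, U=1, W=1, Y=0, Z=1) weight 1/150
  (X=0, U=1, W=1, Y=1, Z=0) weight 1/150
  (X=0, U=2, W=1, Y=0, Z=1) weight 1/150
  (X=0, U=2, W=1, Y=1, Z=0) weight 1/150
  (X=1, U=0, W=1, Y=0, Z=1) weight 1/150
  (X=1, U=0, W=1, Y=1, Z=0) weight 1/150
  … 16 more
Group by Z:
  weight(Z=0) = 29/400
  weight(Z=1) = 29/400
Total weight = 29/400 + 29/400 = 29/200
P(Z=0 | obs) = 29/400 / 29/200 = 1/2
P(Z=1 | obs) = 29/400 / 29/200 = 1/2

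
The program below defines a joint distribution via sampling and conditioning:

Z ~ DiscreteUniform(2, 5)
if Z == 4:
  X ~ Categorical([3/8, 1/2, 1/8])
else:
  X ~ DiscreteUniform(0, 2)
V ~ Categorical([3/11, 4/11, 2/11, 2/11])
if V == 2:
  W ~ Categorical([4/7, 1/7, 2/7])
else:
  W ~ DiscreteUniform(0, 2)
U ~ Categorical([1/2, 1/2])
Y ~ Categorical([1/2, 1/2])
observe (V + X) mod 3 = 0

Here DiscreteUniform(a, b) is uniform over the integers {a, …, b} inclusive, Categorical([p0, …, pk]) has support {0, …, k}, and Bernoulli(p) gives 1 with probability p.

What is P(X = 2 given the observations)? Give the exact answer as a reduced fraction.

Enumerate traces; 192 have nonzero weight after conditioning:
  (Z=2, X=0, V=0, W=0, U=0, Y=0) weight 1/528
  (Z=2, X=0, V=0, W=0, U=0, Y=1) weight 1/528
  (Z=2, X=0, V=0, W=0, U=1, Y=0) weight 1/528
  (Z=2, X=0, V=0, W=0, U=1, Y=1) weight 1/528
  (Z=2, X=0, V=0, W=1, U=0, Y=0) weight 1/528
  (Z=2, X=0, V=0, W=1, U=0, Y=1) weight 1/528
  (Z=2, X=0, V=0, W=1, U=1, Y=0) weight 1/528
  (Z=2, X=0, V=0, W=1, U=1, Y=1) weight 1/528
  (Z=2, X=1, V=2, W=0, U=0, Y=0) weight 1/462
  (Z=2, X=2, V=1, W=0, U=0, Y=0) weight 1/396
  … 182 more
Group by X:
  weight(X=0) = 5/32
  weight(X=1) = 3/44
  weight(X=2) = 9/88
Total weight = 5/32 + 3/44 + 9/88 = 115/352
P(X=0 | obs) = 5/32 / 115/352 = 11/23
P(X=1 | obs) = 3/44 / 115/352 = 24/115
P(X=2 | obs) = 9/88 / 115/352 = 36/115

P(X = 2 | obs) = 36/115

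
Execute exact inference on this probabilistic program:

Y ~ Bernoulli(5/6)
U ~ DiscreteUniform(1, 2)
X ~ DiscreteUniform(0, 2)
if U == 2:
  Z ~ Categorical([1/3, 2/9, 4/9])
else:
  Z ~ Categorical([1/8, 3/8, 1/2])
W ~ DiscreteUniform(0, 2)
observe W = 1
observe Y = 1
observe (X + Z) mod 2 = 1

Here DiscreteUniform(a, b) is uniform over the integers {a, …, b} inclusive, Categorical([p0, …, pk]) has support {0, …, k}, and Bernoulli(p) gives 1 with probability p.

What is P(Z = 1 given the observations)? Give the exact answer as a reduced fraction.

Enumerate traces; 8 have nonzero weight after conditioning:
  (Y=1, U=1, X=0, Z=1, W=1) weight 5/288
  (Y=1, U=1, X=1, Z=0, W=1) weight 5/864
  (Y=1, U=1, X=1, Z=2, W=1) weight 5/216
  (Y=1, U=1, X=2, Z=1, W=1) weight 5/288
  (Y=1, U=2, X=0, Z=1, W=1) weight 5/486
  (Y=1, U=2, X=1, Z=0, W=1) weight 5/324
  (Y=1, U=2, X=1, Z=2, W=1) weight 5/243
  (Y=1, U=2, X=2, Z=1, W=1) weight 5/486
Group by Z:
  weight(Z=0) = 55/2592
  weight(Z=1) = 215/3888
  weight(Z=2) = 85/1944
Total weight = 55/2592 + 215/3888 + 85/1944 = 935/7776
P(Z=0 | obs) = 55/2592 / 935/7776 = 3/17
P(Z=1 | obs) = 215/3888 / 935/7776 = 86/187
P(Z=2 | obs) = 85/1944 / 935/7776 = 4/11

P(Z = 1 | obs) = 86/187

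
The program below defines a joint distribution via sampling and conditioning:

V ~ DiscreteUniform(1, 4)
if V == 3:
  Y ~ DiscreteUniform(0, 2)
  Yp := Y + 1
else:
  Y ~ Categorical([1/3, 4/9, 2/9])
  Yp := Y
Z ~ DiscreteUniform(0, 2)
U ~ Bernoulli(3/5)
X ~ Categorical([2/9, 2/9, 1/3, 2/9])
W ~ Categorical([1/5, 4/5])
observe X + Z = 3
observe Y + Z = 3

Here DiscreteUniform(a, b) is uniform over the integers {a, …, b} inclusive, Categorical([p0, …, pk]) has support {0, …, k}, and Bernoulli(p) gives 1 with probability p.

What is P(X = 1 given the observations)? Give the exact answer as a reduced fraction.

P(X = 1 | obs) = 10/19

Enumerate traces; 32 have nonzero weight after conditioning:
  (V=1, Y=1, Z=2, U=0, X=1, W=0) weight 4/6075
  (V=1, Y=1, Z=2, U=0, X=1, W=1) weight 16/6075
  (V=1, Y=1, Z=2, U=1, X=1, W=0) weight 2/2025
  (V=1, Y=1, Z=2, U=1, X=1, W=1) weight 8/2025
  (V=1, Y=2, Z=1, U=0, X=2, W=0) weight 1/2025
  (V=1, Y=2, Z=1, U=0, X=2, W=1) weight 4/2025
  (V=1, Y=2, Z=1, U=1, X=2, W=0) weight 1/1350
  (V=1, Y=2, Z=1, U=1, X=2, W=1) weight 2/675
  … 24 more
Group by X:
  weight(X=1) = 5/162
  weight(X=2) = 1/36
Total weight = 5/162 + 1/36 = 19/324
P(X=1 | obs) = 5/162 / 19/324 = 10/19
P(X=2 | obs) = 1/36 / 19/324 = 9/19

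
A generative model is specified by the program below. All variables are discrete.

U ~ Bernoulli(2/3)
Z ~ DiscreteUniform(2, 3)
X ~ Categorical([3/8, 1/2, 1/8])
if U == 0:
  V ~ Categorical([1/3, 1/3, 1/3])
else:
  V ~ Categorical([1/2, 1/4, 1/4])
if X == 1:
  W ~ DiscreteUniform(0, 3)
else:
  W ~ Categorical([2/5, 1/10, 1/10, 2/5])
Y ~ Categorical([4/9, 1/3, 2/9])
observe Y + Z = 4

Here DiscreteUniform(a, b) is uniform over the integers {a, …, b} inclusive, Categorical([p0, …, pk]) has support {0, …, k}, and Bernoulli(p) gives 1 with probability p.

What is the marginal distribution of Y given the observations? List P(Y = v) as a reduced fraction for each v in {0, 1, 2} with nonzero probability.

P(Y=1) = 3/5, P(Y=2) = 2/5

Enumerate traces; 144 have nonzero weight after conditioning:
  (U=0, Z=2, X=0, V=0, W=0, Y=2) weight 1/540
  (U=0, Z=2, X=0, V=0, W=1, Y=2) weight 1/2160
  (U=0, Z=2, X=0, V=0, W=2, Y=2) weight 1/2160
  (U=0, Z=2, X=0, V=0, W=3, Y=2) weight 1/540
  (U=0, Z=2, X=0, V=1, W=0, Y=2) weight 1/540
  (U=0, Z=2, X=0, V=1, W=1, Y=2) weight 1/2160
  (U=0, Z=2, X=0, V=1, W=2, Y=2) weight 1/2160
  (U=0, Z=2, X=0, V=1, W=3, Y=2) weight 1/540
  (U=0, Z=3, X=0, V=0, W=0, Y=1) weight 1/360
  … 135 more
Group by Y:
  weight(Y=1) = 1/6
  weight(Y=2) = 1/9
Total weight = 1/6 + 1/9 = 5/18
P(Y=1 | obs) = 1/6 / 5/18 = 3/5
P(Y=2 | obs) = 1/9 / 5/18 = 2/5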